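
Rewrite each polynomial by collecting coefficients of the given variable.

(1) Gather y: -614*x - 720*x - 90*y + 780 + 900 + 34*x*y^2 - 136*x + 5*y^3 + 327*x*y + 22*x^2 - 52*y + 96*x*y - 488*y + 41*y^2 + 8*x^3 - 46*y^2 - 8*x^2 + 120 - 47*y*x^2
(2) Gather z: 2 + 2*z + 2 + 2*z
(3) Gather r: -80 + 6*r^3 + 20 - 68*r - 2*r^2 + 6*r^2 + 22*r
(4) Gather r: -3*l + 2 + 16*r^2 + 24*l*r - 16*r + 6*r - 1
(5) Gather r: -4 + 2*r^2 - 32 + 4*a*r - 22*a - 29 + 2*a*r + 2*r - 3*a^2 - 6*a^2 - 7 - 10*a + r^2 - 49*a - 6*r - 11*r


(1) = 8*x^3 + 14*x^2 - 1470*x + 5*y^3 + y^2*(34*x - 5) + y*(-47*x^2 + 423*x - 630) + 1800
(2) = 4*z + 4
(3) = 6*r^3 + 4*r^2 - 46*r - 60
(4) = -3*l + 16*r^2 + r*(24*l - 10) + 1
(5) = -9*a^2 - 81*a + 3*r^2 + r*(6*a - 15) - 72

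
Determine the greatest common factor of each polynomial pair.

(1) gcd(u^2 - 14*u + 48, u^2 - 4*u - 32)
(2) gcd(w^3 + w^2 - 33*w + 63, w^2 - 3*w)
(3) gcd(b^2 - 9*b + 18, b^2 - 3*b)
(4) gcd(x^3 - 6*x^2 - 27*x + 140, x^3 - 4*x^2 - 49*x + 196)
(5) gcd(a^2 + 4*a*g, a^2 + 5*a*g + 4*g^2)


(1) = gcd((u - 8)*(u - 6), (u - 8)*(u + 4)) = u - 8
(2) = w - 3
(3) = gcd((b - 6)*(b - 3), b*(b - 3)) = b - 3
(4) = gcd((x - 7)*(x - 4)*(x + 5), (x - 7)*(x - 4)*(x + 7)) = x^2 - 11*x + 28
(5) = a + 4*g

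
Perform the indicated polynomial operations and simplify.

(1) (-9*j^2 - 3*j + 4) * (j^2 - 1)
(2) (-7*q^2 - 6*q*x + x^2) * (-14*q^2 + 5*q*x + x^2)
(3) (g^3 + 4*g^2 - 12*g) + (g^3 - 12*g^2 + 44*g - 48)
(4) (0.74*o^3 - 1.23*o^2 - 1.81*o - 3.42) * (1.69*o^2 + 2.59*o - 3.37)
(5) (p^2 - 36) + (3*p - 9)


(1) = -9*j^4 - 3*j^3 + 13*j^2 + 3*j - 4
(2) = 98*q^4 + 49*q^3*x - 51*q^2*x^2 - q*x^3 + x^4
(3) = 2*g^3 - 8*g^2 + 32*g - 48
(4) = 1.2506*o^5 - 0.1621*o^4 - 8.7384*o^3 - 6.3226*o^2 - 2.7581*o + 11.5254
(5) = p^2 + 3*p - 45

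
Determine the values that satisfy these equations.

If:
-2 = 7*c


Then:
c = -2/7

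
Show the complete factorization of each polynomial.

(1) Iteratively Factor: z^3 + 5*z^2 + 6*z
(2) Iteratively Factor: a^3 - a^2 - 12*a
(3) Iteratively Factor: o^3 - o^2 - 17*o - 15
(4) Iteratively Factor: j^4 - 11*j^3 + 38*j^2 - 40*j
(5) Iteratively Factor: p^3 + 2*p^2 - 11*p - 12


(1) = (z)*(z^2 + 5*z + 6) = z*(z + 3)*(z + 2)
(2) = (a)*(a^2 - a - 12) = a*(a + 3)*(a - 4)
(3) = (o - 5)*(o^2 + 4*o + 3) = (o - 5)*(o + 3)*(o + 1)
(4) = (j - 4)*(j^3 - 7*j^2 + 10*j) = j*(j - 4)*(j^2 - 7*j + 10) = j*(j - 4)*(j - 2)*(j - 5)
(5) = (p - 3)*(p^2 + 5*p + 4) = (p - 3)*(p + 4)*(p + 1)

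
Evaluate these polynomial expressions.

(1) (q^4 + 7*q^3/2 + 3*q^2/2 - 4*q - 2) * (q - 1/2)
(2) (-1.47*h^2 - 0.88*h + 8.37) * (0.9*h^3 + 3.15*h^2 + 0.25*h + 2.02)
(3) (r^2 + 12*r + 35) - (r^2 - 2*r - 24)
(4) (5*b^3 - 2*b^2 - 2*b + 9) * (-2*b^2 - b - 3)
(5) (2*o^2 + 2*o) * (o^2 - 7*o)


(1) = q^5 + 3*q^4 - q^3/4 - 19*q^2/4 + 1
(2) = -1.323*h^5 - 5.4225*h^4 + 4.3935*h^3 + 23.1761*h^2 + 0.3149*h + 16.9074
(3) = 14*r + 59
(4) = -10*b^5 - b^4 - 9*b^3 - 10*b^2 - 3*b - 27
(5) = 2*o^4 - 12*o^3 - 14*o^2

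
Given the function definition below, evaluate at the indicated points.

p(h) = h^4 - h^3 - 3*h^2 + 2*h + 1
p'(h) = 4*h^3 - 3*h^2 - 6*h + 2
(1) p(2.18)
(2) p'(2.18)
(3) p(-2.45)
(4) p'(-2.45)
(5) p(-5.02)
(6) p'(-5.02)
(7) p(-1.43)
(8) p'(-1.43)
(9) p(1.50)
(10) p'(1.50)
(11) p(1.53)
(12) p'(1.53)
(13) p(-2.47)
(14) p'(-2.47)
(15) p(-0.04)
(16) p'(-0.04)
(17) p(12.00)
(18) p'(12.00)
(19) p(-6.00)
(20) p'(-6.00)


(1) = 3.33
(2) = 16.10
(3) = 28.83
(4) = -60.13
(5) = 676.92
(6) = -549.51
(7) = -0.89
(8) = -7.25
(9) = -1.06
(10) = -0.25
(11) = -1.06
(12) = 0.12
(13) = 30.05
(14) = -61.76
(15) = 0.92
(16) = 2.23
(17) = 18601.00
(18) = 6410.00
(19) = 1393.00
(20) = -934.00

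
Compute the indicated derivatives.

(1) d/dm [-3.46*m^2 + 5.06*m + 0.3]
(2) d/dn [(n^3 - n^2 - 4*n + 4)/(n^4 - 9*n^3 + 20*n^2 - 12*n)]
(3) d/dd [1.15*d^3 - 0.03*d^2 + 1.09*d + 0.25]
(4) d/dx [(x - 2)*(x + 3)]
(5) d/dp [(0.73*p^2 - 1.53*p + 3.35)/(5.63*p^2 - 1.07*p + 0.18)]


(1) = 5.06 - 6.92*m
(2) = (-n^2 - 4*n + 12)/(n^2*(n^2 - 12*n + 36))
(3) = 3.45*d^2 - 0.06*d + 1.09
(4) = 2*x + 1
(5) = (7.8328*p^2 - 37.4582*p + 3.3091)/(31.6969*p^4 - 12.0482*p^3 + 3.1717*p^2 - 0.3852*p + 0.0324)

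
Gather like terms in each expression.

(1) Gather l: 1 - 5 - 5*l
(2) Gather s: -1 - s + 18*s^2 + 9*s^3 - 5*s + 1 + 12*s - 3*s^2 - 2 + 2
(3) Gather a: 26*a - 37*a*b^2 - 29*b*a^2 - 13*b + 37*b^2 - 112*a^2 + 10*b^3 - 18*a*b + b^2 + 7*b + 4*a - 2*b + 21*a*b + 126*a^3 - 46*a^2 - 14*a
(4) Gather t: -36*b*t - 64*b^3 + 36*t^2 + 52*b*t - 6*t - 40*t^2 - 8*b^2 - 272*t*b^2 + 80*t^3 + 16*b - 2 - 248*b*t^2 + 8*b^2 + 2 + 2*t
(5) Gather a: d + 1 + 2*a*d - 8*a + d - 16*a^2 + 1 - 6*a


(1) = -5*l - 4
(2) = 9*s^3 + 15*s^2 + 6*s
(3) = 126*a^3 + a^2*(-29*b - 158) + a*(-37*b^2 + 3*b + 16) + 10*b^3 + 38*b^2 - 8*b
(4) = -64*b^3 + 16*b + 80*t^3 + t^2*(-248*b - 4) + t*(-272*b^2 + 16*b - 4)
(5) = -16*a^2 + a*(2*d - 14) + 2*d + 2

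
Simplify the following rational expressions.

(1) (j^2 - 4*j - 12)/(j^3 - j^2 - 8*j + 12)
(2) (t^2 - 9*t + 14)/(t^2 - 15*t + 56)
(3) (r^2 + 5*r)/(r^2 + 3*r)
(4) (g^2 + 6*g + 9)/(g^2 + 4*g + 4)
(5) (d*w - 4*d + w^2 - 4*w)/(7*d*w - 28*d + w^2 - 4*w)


(1) = (j^2 - 4*j - 12)/(j^3 - j^2 - 8*j + 12)
(2) = (t - 2)/(t - 8)
(3) = (r + 5)/(r + 3)
(4) = (g^2 + 6*g + 9)/(g^2 + 4*g + 4)
(5) = (d + w)/(7*d + w)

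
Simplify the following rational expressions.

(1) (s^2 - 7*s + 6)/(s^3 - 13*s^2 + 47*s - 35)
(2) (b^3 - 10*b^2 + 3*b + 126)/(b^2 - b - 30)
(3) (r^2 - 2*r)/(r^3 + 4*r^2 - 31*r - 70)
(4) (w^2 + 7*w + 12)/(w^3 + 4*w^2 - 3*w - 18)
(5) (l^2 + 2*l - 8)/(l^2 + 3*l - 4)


(1) = (s - 6)/(s^2 - 12*s + 35)
(2) = (b^2 - 4*b - 21)/(b + 5)
(3) = (r^2 - 2*r)/(r^3 + 4*r^2 - 31*r - 70)
(4) = (w + 4)/(w^2 + w - 6)
(5) = (l - 2)/(l - 1)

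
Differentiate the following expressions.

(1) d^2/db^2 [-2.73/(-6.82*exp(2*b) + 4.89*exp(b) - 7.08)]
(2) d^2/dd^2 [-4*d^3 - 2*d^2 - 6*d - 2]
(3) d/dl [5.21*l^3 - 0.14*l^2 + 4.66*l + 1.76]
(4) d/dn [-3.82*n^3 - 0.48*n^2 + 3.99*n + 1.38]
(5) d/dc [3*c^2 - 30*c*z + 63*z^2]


(1) = ((13.3497 - 74.4744*exp(b))*(6.82*exp(2*b) - 4.89*exp(b) + 7.08) + 2.73*(13.64*exp(b) - 4.89)*(27.28*exp(b) - 9.78)*exp(b))*exp(b)/(6.82*exp(2*b) - 4.89*exp(b) + 7.08)^3
(2) = -24*d - 4
(3) = 15.63*l^2 - 0.28*l + 4.66
(4) = -11.46*n^2 - 0.96*n + 3.99
(5) = 6*c - 30*z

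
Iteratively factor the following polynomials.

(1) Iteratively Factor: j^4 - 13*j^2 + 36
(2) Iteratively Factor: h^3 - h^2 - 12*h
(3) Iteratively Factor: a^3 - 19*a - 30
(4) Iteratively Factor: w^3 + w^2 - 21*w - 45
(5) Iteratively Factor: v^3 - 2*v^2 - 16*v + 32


(1) = (j - 2)*(j^3 + 2*j^2 - 9*j - 18) = (j - 2)*(j + 3)*(j^2 - j - 6) = (j - 2)*(j + 2)*(j + 3)*(j - 3)
(2) = (h)*(h^2 - h - 12) = h*(h + 3)*(h - 4)
(3) = (a + 2)*(a^2 - 2*a - 15) = (a + 2)*(a + 3)*(a - 5)
(4) = (w + 3)*(w^2 - 2*w - 15) = (w - 5)*(w + 3)*(w + 3)
(5) = (v - 2)*(v^2 - 16) = (v - 4)*(v - 2)*(v + 4)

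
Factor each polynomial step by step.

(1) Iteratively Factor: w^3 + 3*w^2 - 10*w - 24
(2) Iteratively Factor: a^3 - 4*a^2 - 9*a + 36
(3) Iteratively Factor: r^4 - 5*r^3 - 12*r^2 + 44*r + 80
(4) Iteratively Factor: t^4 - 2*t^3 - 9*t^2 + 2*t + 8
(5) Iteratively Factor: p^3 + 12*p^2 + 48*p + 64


(1) = (w + 2)*(w^2 + w - 12) = (w + 2)*(w + 4)*(w - 3)
(2) = (a - 4)*(a^2 - 9) = (a - 4)*(a - 3)*(a + 3)
(3) = (r + 2)*(r^3 - 7*r^2 + 2*r + 40) = (r - 4)*(r + 2)*(r^2 - 3*r - 10) = (r - 4)*(r + 2)^2*(r - 5)
(4) = (t + 1)*(t^3 - 3*t^2 - 6*t + 8) = (t + 1)*(t + 2)*(t^2 - 5*t + 4) = (t - 1)*(t + 1)*(t + 2)*(t - 4)
(5) = (p + 4)*(p^2 + 8*p + 16) = (p + 4)^2*(p + 4)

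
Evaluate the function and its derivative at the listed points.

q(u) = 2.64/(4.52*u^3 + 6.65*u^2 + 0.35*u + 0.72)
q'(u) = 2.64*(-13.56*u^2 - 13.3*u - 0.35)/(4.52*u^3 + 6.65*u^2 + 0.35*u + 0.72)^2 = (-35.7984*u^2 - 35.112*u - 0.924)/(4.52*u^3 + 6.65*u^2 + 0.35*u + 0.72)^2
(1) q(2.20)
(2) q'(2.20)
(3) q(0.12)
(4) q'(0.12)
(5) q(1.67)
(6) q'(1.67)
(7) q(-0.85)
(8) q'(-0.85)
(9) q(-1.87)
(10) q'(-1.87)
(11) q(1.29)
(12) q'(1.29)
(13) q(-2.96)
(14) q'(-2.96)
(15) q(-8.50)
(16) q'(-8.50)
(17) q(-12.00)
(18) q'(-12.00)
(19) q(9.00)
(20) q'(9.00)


(1) = 0.03
(2) = -0.04
(3) = 3.05
(4) = -7.55
(5) = 0.06
(6) = -0.10
(7) = 1.08
(8) = 0.51
(9) = -0.42
(10) = -1.55
(11) = 0.12
(12) = -0.22
(13) = -0.04
(14) = -0.06
(15) = -0.00
(16) = -0.00
(17) = -0.00
(18) = -0.00
(19) = 0.00
(20) = -0.00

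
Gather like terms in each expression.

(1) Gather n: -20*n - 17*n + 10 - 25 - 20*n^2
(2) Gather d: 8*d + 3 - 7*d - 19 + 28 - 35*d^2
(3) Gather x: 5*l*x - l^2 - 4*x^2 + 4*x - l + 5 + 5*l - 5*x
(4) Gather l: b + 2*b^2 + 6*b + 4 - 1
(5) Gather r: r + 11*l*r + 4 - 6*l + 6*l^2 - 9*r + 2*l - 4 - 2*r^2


(1) = -20*n^2 - 37*n - 15
(2) = -35*d^2 + d + 12
(3) = -l^2 + 4*l - 4*x^2 + x*(5*l - 1) + 5
(4) = 2*b^2 + 7*b + 3
(5) = 6*l^2 - 4*l - 2*r^2 + r*(11*l - 8)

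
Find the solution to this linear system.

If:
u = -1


Then:
u = -1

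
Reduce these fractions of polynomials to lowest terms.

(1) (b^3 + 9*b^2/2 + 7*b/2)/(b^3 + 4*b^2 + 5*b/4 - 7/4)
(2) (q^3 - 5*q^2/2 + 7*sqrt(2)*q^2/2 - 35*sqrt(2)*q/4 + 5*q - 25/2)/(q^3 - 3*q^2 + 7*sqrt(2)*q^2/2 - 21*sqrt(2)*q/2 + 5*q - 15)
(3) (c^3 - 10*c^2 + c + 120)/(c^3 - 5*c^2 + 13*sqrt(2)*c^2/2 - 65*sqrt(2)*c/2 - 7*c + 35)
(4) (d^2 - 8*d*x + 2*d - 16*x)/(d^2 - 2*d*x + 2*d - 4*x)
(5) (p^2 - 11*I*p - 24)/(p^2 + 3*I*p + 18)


(1) = 2*b/(2*b - 1)
(2) = (8*q - 20)/(8*q - 24)
(3) = (2*c^2 - 10*c - 48)/(2*c^2 + 13*sqrt(2)*c - 14)
(4) = (-d + 8*x)/(-d + 2*x)
(5) = (p - 8*I)/(p + 6*I)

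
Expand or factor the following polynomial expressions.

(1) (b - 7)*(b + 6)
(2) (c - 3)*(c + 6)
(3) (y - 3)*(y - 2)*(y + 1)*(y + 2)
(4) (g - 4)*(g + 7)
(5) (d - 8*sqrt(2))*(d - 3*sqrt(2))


(1) = b^2 - b - 42
(2) = c^2 + 3*c - 18
(3) = y^4 - 2*y^3 - 7*y^2 + 8*y + 12
(4) = g^2 + 3*g - 28
(5) = d^2 - 11*sqrt(2)*d + 48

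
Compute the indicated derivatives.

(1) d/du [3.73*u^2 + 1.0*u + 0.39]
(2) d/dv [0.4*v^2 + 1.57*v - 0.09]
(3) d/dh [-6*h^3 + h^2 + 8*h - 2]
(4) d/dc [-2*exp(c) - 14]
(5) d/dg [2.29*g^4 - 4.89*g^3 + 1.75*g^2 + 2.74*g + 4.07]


(1) = 7.46*u + 1.0
(2) = 0.8*v + 1.57
(3) = -18*h^2 + 2*h + 8
(4) = -2*exp(c)
(5) = 9.16*g^3 - 14.67*g^2 + 3.5*g + 2.74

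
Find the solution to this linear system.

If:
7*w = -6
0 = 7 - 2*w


Then:
No Solution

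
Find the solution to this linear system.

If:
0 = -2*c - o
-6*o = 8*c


Then:
c = 0
o = 0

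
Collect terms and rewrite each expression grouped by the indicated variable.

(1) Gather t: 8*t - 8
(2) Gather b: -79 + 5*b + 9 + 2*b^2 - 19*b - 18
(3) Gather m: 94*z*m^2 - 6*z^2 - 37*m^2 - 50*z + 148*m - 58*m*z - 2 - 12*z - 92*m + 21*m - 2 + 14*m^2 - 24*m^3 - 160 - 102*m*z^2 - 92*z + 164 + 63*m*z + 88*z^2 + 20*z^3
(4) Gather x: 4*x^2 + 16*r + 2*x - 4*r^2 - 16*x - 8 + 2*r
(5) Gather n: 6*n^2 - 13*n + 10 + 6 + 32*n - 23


(1) = 8*t - 8
(2) = 2*b^2 - 14*b - 88
(3) = -24*m^3 + m^2*(94*z - 23) + m*(-102*z^2 + 5*z + 77) + 20*z^3 + 82*z^2 - 154*z
(4) = -4*r^2 + 18*r + 4*x^2 - 14*x - 8
(5) = 6*n^2 + 19*n - 7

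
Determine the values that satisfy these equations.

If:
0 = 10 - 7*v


Then:
v = 10/7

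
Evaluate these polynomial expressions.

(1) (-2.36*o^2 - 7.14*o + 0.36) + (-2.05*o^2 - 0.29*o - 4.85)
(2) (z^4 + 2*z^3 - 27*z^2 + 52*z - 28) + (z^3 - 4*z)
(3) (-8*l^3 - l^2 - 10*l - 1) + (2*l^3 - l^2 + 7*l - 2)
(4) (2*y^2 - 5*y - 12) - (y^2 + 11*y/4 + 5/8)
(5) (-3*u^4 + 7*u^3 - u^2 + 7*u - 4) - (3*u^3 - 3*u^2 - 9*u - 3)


(1) = -4.41*o^2 - 7.43*o - 4.49
(2) = z^4 + 3*z^3 - 27*z^2 + 48*z - 28
(3) = -6*l^3 - 2*l^2 - 3*l - 3
(4) = y^2 - 31*y/4 - 101/8
(5) = -3*u^4 + 4*u^3 + 2*u^2 + 16*u - 1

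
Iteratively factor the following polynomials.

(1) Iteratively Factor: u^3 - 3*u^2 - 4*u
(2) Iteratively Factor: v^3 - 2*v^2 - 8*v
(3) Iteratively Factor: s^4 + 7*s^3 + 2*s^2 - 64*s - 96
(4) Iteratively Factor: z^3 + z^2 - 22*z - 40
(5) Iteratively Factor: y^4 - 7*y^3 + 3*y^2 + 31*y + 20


(1) = (u + 1)*(u^2 - 4*u) = u*(u + 1)*(u - 4)
(2) = (v + 2)*(v^2 - 4*v) = (v - 4)*(v + 2)*(v)
(3) = (s + 4)*(s^3 + 3*s^2 - 10*s - 24) = (s + 2)*(s + 4)*(s^2 + s - 12) = (s - 3)*(s + 2)*(s + 4)*(s + 4)
(4) = (z - 5)*(z^2 + 6*z + 8) = (z - 5)*(z + 4)*(z + 2)
(5) = (y - 4)*(y^3 - 3*y^2 - 9*y - 5) = (y - 4)*(y + 1)*(y^2 - 4*y - 5) = (y - 4)*(y + 1)^2*(y - 5)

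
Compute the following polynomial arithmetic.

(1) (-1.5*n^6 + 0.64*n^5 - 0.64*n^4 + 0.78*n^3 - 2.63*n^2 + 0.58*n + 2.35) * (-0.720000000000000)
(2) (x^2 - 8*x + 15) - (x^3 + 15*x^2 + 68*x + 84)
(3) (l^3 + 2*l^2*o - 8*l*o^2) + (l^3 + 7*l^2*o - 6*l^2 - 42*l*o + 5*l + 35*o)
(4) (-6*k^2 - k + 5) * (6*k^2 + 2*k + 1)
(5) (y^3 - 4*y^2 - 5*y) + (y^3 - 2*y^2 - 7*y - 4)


(1) = 1.08*n^6 - 0.4608*n^5 + 0.4608*n^4 - 0.5616*n^3 + 1.8936*n^2 - 0.4176*n - 1.692
(2) = -x^3 - 14*x^2 - 76*x - 69
(3) = 2*l^3 + 9*l^2*o - 6*l^2 - 8*l*o^2 - 42*l*o + 5*l + 35*o
(4) = -36*k^4 - 18*k^3 + 22*k^2 + 9*k + 5
(5) = 2*y^3 - 6*y^2 - 12*y - 4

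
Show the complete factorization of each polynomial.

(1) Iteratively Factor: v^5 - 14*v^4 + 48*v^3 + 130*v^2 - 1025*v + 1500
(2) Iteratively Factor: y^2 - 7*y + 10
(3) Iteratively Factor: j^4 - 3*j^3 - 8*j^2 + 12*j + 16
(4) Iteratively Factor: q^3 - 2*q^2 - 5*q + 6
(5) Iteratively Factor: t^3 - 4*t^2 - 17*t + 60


(1) = (v + 4)*(v^4 - 18*v^3 + 120*v^2 - 350*v + 375) = (v - 5)*(v + 4)*(v^3 - 13*v^2 + 55*v - 75) = (v - 5)*(v - 3)*(v + 4)*(v^2 - 10*v + 25) = (v - 5)^2*(v - 3)*(v + 4)*(v - 5)
(2) = (y - 2)*(y - 5)
(3) = (j - 2)*(j^3 - j^2 - 10*j - 8) = (j - 2)*(j + 2)*(j^2 - 3*j - 4) = (j - 2)*(j + 1)*(j + 2)*(j - 4)
(4) = (q - 1)*(q^2 - q - 6) = (q - 3)*(q - 1)*(q + 2)
(5) = (t - 5)*(t^2 + t - 12) = (t - 5)*(t - 3)*(t + 4)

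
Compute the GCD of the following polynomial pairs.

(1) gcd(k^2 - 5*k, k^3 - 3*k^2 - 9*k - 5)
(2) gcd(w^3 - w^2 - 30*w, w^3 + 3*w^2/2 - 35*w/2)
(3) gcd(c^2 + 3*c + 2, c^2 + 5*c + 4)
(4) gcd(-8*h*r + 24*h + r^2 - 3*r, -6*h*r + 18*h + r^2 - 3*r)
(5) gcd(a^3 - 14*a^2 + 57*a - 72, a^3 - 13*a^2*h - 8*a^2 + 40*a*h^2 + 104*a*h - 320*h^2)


(1) = gcd(k*(k - 5), (k - 5)*(k + 1)^2) = k - 5
(2) = w^2 + 5*w
(3) = gcd((c + 1)*(c + 2), (c + 1)*(c + 4)) = c + 1
(4) = gcd((-8*h + r)*(r - 3), (-6*h + r)*(r - 3)) = r - 3
(5) = gcd((a - 8)*(a - 3)^2, (a - 8)*(a - 8*h)*(a - 5*h)) = a - 8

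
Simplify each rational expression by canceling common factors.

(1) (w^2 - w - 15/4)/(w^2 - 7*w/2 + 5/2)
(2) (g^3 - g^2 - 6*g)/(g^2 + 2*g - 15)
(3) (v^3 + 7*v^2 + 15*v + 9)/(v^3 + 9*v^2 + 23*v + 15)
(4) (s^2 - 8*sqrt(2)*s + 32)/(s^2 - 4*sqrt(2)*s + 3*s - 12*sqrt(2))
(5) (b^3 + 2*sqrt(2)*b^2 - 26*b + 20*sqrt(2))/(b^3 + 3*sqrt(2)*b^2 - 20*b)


(1) = (2*w + 3)/(2*w - 2)
(2) = (g^2 + 2*g)/(g + 5)
(3) = (v + 3)/(v + 5)
(4) = (s - 4*sqrt(2))/(s + 3)
(5) = (b - sqrt(2))/b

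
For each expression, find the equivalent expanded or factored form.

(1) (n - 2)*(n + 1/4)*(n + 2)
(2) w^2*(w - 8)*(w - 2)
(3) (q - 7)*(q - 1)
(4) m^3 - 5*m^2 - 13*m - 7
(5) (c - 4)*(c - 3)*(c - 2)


(1) = n^3 + n^2/4 - 4*n - 1
(2) = w^4 - 10*w^3 + 16*w^2
(3) = q^2 - 8*q + 7
(4) = (m - 7)*(m + 1)^2
(5) = c^3 - 9*c^2 + 26*c - 24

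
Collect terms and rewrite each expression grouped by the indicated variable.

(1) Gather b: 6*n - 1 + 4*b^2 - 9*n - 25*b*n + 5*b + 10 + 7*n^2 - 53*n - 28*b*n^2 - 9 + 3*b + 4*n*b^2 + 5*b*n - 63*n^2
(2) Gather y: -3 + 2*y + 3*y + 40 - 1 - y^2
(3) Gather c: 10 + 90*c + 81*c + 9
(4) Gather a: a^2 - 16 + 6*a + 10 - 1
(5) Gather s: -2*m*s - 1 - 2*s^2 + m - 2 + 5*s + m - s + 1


(1) = b^2*(4*n + 4) + b*(-28*n^2 - 20*n + 8) - 56*n^2 - 56*n
(2) = -y^2 + 5*y + 36
(3) = 171*c + 19
(4) = a^2 + 6*a - 7
(5) = 2*m - 2*s^2 + s*(4 - 2*m) - 2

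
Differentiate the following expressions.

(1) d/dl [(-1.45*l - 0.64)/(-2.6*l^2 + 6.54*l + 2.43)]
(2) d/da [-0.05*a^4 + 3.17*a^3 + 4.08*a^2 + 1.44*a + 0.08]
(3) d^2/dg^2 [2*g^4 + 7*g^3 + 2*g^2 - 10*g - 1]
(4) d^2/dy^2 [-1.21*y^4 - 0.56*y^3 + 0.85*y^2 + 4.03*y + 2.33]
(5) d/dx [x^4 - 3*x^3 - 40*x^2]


(1) = (-3.77*l^2 - 3.328*l + 0.6621)/(6.76*l^4 - 34.008*l^3 + 30.1356*l^2 + 31.7844*l + 5.9049)
(2) = -0.2*a^3 + 9.51*a^2 + 8.16*a + 1.44
(3) = 24*g^2 + 42*g + 4
(4) = -14.52*y^2 - 3.36*y + 1.7
(5) = x*(4*x^2 - 9*x - 80)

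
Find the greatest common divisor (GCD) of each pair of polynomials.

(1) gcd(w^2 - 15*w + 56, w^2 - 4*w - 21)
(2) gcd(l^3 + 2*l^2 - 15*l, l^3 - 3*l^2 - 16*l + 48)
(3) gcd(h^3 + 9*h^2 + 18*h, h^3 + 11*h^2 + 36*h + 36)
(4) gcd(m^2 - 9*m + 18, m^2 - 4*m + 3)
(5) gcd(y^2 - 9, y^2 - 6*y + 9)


(1) = w - 7
(2) = l - 3
(3) = h^2 + 9*h + 18
(4) = gcd((m - 6)*(m - 3), (m - 3)*(m - 1)) = m - 3
(5) = y - 3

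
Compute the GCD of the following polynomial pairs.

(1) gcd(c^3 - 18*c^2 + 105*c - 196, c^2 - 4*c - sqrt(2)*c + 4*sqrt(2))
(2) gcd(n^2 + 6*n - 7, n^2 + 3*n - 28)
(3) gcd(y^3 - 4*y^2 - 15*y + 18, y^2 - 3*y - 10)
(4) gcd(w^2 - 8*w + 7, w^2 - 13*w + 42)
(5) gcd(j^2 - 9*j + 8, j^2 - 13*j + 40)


(1) = gcd((c - 7)^2*(c - 4), (c - 4)*(c - sqrt(2))) = c - 4
(2) = n + 7
(3) = 1
(4) = w - 7
(5) = gcd((j - 8)*(j - 1), (j - 8)*(j - 5)) = j - 8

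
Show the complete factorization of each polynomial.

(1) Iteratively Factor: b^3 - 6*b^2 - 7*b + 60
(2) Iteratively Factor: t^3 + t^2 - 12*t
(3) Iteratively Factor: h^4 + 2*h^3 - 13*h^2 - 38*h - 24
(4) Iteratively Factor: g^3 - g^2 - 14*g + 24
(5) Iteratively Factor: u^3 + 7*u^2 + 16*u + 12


(1) = (b - 4)*(b^2 - 2*b - 15) = (b - 4)*(b + 3)*(b - 5)
(2) = (t)*(t^2 + t - 12) = t*(t + 4)*(t - 3)
(3) = (h + 2)*(h^3 - 13*h - 12) = (h + 1)*(h + 2)*(h^2 - h - 12) = (h + 1)*(h + 2)*(h + 3)*(h - 4)
(4) = (g - 3)*(g^2 + 2*g - 8) = (g - 3)*(g - 2)*(g + 4)
(5) = (u + 2)*(u^2 + 5*u + 6) = (u + 2)*(u + 3)*(u + 2)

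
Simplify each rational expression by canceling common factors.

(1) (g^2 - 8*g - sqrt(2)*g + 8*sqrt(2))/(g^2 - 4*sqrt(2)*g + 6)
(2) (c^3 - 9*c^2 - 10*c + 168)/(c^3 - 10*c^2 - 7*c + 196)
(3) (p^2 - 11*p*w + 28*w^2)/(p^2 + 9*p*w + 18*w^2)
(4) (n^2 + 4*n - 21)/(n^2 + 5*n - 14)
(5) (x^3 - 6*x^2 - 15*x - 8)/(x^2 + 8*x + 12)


(1) = (g - 8)/(g - 3*sqrt(2))
(2) = (c - 6)/(c - 7)
(3) = (p^2 - 11*p*w + 28*w^2)/(p^2 + 9*p*w + 18*w^2)
(4) = (n - 3)/(n - 2)
(5) = (x^3 - 6*x^2 - 15*x - 8)/(x^2 + 8*x + 12)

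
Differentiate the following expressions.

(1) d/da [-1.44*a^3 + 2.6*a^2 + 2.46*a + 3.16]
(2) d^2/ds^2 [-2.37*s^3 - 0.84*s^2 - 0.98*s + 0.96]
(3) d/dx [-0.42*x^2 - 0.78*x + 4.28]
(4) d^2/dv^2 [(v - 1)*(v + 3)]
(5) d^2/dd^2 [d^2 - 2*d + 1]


(1) = -4.32*a^2 + 5.2*a + 2.46
(2) = -14.22*s - 1.68
(3) = -0.84*x - 0.78
(4) = 2
(5) = 2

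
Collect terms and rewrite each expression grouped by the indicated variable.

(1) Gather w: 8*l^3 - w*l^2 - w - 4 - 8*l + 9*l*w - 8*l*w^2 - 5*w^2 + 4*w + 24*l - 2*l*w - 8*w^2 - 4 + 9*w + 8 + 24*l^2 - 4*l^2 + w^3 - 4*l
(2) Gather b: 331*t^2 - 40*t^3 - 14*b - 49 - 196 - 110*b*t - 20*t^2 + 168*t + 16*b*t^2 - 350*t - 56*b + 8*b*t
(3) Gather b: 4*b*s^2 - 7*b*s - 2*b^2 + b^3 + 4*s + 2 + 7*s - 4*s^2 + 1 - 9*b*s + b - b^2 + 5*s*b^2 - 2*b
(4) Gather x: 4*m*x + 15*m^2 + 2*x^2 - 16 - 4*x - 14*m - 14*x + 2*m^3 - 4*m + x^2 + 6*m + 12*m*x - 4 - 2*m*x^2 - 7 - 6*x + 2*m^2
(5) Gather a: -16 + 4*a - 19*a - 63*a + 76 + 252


(1) = 8*l^3 + 20*l^2 + 12*l + w^3 + w^2*(-8*l - 13) + w*(-l^2 + 7*l + 12)
(2) = b*(16*t^2 - 102*t - 70) - 40*t^3 + 311*t^2 - 182*t - 245
(3) = b^3 + b^2*(5*s - 3) + b*(4*s^2 - 16*s - 1) - 4*s^2 + 11*s + 3
(4) = 2*m^3 + 17*m^2 - 12*m + x^2*(3 - 2*m) + x*(16*m - 24) - 27
(5) = 312 - 78*a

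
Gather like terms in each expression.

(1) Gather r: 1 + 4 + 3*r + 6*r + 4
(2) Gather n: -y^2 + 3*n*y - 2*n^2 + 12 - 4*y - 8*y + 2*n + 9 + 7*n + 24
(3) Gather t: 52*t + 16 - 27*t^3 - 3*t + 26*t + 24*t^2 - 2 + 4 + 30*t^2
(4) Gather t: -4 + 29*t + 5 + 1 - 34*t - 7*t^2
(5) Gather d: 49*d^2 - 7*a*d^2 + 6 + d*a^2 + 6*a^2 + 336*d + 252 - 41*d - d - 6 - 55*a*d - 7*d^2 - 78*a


(1) = 9*r + 9
(2) = -2*n^2 + n*(3*y + 9) - y^2 - 12*y + 45
(3) = -27*t^3 + 54*t^2 + 75*t + 18
(4) = -7*t^2 - 5*t + 2
(5) = 6*a^2 - 78*a + d^2*(42 - 7*a) + d*(a^2 - 55*a + 294) + 252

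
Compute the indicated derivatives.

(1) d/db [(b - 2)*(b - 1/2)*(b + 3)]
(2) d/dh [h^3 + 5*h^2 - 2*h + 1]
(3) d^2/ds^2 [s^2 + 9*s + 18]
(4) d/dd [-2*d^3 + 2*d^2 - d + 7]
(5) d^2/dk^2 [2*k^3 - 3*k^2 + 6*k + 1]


(1) = 3*b^2 + b - 13/2
(2) = 3*h^2 + 10*h - 2
(3) = 2
(4) = -6*d^2 + 4*d - 1
(5) = 12*k - 6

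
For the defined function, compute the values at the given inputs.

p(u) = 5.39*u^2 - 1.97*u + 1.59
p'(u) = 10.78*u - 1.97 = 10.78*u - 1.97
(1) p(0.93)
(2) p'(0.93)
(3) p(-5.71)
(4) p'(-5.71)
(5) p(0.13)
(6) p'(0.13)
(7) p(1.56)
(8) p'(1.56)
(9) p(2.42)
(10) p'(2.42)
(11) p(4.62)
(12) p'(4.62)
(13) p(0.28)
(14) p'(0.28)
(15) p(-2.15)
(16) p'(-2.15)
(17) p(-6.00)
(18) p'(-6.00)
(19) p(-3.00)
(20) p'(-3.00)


(1) = 4.42
(2) = 8.06
(3) = 188.57
(4) = -63.52
(5) = 1.42
(6) = -0.57
(7) = 11.63
(8) = 14.85
(9) = 28.39
(10) = 24.12
(11) = 107.53
(12) = 47.83
(13) = 1.46
(14) = 1.05
(15) = 30.74
(16) = -25.15
(17) = 207.45
(18) = -66.65
(19) = 56.01
(20) = -34.31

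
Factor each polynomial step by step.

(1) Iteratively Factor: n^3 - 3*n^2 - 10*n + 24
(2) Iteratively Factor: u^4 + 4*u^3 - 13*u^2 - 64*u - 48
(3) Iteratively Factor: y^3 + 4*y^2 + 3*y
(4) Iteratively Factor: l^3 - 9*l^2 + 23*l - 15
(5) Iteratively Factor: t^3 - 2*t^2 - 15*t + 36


(1) = (n - 4)*(n^2 + n - 6) = (n - 4)*(n - 2)*(n + 3)
(2) = (u + 3)*(u^3 + u^2 - 16*u - 16) = (u + 1)*(u + 3)*(u^2 - 16) = (u + 1)*(u + 3)*(u + 4)*(u - 4)
(3) = (y)*(y^2 + 4*y + 3) = y*(y + 1)*(y + 3)
(4) = (l - 1)*(l^2 - 8*l + 15) = (l - 5)*(l - 1)*(l - 3)
(5) = (t - 3)*(t^2 + t - 12) = (t - 3)*(t + 4)*(t - 3)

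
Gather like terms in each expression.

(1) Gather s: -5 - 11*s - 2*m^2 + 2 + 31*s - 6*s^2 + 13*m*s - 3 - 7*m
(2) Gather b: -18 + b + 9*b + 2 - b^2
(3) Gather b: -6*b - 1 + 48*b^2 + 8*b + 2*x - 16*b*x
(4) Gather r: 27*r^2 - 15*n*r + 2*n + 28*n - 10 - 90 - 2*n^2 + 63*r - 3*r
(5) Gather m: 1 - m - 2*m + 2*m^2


(1) = -2*m^2 - 7*m - 6*s^2 + s*(13*m + 20) - 6
(2) = -b^2 + 10*b - 16
(3) = 48*b^2 + b*(2 - 16*x) + 2*x - 1
(4) = -2*n^2 + 30*n + 27*r^2 + r*(60 - 15*n) - 100
(5) = 2*m^2 - 3*m + 1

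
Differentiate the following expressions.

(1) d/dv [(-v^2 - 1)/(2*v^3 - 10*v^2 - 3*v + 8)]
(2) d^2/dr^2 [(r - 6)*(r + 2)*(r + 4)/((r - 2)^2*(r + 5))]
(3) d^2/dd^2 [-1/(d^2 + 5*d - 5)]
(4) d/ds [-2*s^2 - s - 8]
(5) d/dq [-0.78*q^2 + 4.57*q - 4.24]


(1) = (2*v^4 + 9*v^2 - 36*v - 3)/(4*v^6 - 40*v^5 + 88*v^4 + 92*v^3 - 151*v^2 - 48*v + 64)
(2) = 2*(-r^4 - 40*r^3 - 648*r^2 - 3056*r - 5072)/(r^7 + 7*r^6 - 21*r^5 - 147*r^4 + 336*r^3 + 840*r^2 - 2800*r + 2000)
(3) = 2*(d^2 + 5*d - (2*d + 5)^2 - 5)/(d^2 + 5*d - 5)^3
(4) = -4*s - 1
(5) = 4.57 - 1.56*q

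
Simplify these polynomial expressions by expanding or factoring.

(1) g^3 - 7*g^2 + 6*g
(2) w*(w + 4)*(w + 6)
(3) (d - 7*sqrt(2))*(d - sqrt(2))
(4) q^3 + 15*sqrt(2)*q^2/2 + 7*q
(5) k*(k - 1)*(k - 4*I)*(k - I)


(1) = g*(g - 6)*(g - 1)
(2) = w^3 + 10*w^2 + 24*w
(3) = d^2 - 8*sqrt(2)*d + 14
(4) = q*(q + sqrt(2)/2)*(q + 7*sqrt(2))
(5) = k^4 - k^3 - 5*I*k^3 - 4*k^2 + 5*I*k^2 + 4*k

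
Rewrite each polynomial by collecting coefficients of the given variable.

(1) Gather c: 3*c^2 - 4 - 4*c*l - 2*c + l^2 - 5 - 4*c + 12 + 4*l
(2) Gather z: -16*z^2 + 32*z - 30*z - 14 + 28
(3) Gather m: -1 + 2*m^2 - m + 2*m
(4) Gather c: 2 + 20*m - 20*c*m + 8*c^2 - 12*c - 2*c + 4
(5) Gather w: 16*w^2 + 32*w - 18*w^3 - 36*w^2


(1) = 3*c^2 + c*(-4*l - 6) + l^2 + 4*l + 3
(2) = -16*z^2 + 2*z + 14
(3) = 2*m^2 + m - 1
(4) = 8*c^2 + c*(-20*m - 14) + 20*m + 6
(5) = -18*w^3 - 20*w^2 + 32*w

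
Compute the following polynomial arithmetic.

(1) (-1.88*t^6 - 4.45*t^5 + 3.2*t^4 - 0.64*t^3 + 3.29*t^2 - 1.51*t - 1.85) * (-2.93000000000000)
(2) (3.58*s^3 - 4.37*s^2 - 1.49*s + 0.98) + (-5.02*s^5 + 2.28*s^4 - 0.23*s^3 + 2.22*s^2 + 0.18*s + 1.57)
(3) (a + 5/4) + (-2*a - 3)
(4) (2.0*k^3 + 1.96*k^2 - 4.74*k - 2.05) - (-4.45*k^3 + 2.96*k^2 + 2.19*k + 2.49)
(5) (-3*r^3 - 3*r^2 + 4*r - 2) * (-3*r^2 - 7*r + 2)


(1) = 5.5084*t^6 + 13.0385*t^5 - 9.376*t^4 + 1.8752*t^3 - 9.6397*t^2 + 4.4243*t + 5.4205
(2) = -5.02*s^5 + 2.28*s^4 + 3.35*s^3 - 2.15*s^2 - 1.31*s + 2.55
(3) = -a - 7/4
(4) = 6.45*k^3 - 1.0*k^2 - 6.93*k - 4.54
(5) = 9*r^5 + 30*r^4 + 3*r^3 - 28*r^2 + 22*r - 4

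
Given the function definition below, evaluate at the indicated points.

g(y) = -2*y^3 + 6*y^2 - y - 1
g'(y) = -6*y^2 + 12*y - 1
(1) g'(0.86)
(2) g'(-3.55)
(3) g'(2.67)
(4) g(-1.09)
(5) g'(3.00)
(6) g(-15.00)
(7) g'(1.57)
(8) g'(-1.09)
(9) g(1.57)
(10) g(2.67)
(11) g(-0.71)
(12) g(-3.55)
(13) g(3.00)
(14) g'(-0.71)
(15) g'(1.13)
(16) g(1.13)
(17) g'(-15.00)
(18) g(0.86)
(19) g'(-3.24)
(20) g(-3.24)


(1) = 4.88
(2) = -119.21
(3) = -11.73
(4) = 9.81
(5) = -19.00
(6) = 8114.00
(7) = 3.05
(8) = -21.21
(9) = 4.48
(10) = 1.04
(11) = 3.45
(12) = 167.64
(13) = -4.00
(14) = -12.54
(15) = 4.90
(16) = 2.65
(17) = -1531.00
(18) = 1.31
(19) = -102.87
(20) = 133.25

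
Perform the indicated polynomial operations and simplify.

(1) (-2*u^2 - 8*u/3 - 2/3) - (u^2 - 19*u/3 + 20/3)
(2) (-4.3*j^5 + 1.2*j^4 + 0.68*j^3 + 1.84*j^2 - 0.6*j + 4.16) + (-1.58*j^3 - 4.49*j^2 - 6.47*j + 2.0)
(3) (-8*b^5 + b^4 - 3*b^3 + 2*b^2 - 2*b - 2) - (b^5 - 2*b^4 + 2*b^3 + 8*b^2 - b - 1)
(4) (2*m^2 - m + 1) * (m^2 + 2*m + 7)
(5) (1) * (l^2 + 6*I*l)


(1) = -3*u^2 + 11*u/3 - 22/3
(2) = -4.3*j^5 + 1.2*j^4 - 0.9*j^3 - 2.65*j^2 - 7.07*j + 6.16
(3) = -9*b^5 + 3*b^4 - 5*b^3 - 6*b^2 - b - 1
(4) = 2*m^4 + 3*m^3 + 13*m^2 - 5*m + 7
(5) = l^2 + 6*I*l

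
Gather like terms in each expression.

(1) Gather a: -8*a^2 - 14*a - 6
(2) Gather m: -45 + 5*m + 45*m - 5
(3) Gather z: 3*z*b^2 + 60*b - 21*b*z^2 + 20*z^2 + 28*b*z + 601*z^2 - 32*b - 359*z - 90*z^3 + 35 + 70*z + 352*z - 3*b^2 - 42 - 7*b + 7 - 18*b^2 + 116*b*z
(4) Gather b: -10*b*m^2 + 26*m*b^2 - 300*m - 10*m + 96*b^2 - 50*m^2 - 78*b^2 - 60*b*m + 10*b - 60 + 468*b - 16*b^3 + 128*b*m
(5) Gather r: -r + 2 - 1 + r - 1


(1) = -8*a^2 - 14*a - 6
(2) = 50*m - 50
(3) = -21*b^2 + 21*b - 90*z^3 + z^2*(621 - 21*b) + z*(3*b^2 + 144*b + 63)
(4) = -16*b^3 + b^2*(26*m + 18) + b*(-10*m^2 + 68*m + 478) - 50*m^2 - 310*m - 60
(5) = 0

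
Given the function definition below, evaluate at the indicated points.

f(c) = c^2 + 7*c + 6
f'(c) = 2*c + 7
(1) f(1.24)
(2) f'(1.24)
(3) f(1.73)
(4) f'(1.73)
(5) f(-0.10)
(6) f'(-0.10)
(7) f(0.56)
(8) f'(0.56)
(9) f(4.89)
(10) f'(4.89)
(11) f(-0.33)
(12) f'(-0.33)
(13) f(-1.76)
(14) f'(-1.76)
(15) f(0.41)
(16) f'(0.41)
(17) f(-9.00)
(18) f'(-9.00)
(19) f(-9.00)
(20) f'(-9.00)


(1) = 16.22
(2) = 9.48
(3) = 21.10
(4) = 10.46
(5) = 5.31
(6) = 6.80
(7) = 10.23
(8) = 8.12
(9) = 64.14
(10) = 16.78
(11) = 3.80
(12) = 6.34
(13) = -3.22
(14) = 3.48
(15) = 9.04
(16) = 7.82
(17) = 24.00
(18) = -11.00
(19) = 24.00
(20) = -11.00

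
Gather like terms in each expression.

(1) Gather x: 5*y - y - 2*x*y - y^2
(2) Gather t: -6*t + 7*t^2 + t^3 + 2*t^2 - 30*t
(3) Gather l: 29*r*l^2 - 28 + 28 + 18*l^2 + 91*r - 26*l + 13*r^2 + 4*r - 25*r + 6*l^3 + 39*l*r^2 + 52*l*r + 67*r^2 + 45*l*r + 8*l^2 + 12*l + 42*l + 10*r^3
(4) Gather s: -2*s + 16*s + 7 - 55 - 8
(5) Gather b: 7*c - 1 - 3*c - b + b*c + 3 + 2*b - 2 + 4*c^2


(1) = -2*x*y - y^2 + 4*y
(2) = t^3 + 9*t^2 - 36*t
(3) = 6*l^3 + l^2*(29*r + 26) + l*(39*r^2 + 97*r + 28) + 10*r^3 + 80*r^2 + 70*r
(4) = 14*s - 56
(5) = b*(c + 1) + 4*c^2 + 4*c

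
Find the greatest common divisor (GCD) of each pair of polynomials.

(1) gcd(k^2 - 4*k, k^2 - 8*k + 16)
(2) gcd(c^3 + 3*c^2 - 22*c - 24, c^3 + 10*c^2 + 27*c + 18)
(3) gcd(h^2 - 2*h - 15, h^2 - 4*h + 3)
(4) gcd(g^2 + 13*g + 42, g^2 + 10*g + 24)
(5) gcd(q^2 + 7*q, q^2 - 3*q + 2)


(1) = gcd(k*(k - 4), (k - 4)^2) = k - 4
(2) = gcd((c - 4)*(c + 1)*(c + 6), (c + 1)*(c + 3)*(c + 6)) = c^2 + 7*c + 6
(3) = gcd((h - 5)*(h + 3), (h - 3)*(h - 1)) = 1
(4) = gcd((g + 6)*(g + 7), (g + 4)*(g + 6)) = g + 6
(5) = 1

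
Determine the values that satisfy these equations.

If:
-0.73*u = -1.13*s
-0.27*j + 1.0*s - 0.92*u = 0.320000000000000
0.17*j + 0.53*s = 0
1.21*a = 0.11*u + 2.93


Then:
a = 2.53
j = -2.39
s = 0.77
u = 1.19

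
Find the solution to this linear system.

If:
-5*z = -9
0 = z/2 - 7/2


Then:
No Solution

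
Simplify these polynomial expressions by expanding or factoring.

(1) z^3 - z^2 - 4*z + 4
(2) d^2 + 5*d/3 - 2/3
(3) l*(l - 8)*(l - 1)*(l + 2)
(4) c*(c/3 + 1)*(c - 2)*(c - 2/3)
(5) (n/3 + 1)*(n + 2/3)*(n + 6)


(1) = (z - 2)*(z - 1)*(z + 2)
(2) = (d - 1/3)*(d + 2)
(3) = l^4 - 7*l^3 - 10*l^2 + 16*l
(4) = c^4/3 + c^3/9 - 20*c^2/9 + 4*c/3
(5) = n^3/3 + 29*n^2/9 + 8*n + 4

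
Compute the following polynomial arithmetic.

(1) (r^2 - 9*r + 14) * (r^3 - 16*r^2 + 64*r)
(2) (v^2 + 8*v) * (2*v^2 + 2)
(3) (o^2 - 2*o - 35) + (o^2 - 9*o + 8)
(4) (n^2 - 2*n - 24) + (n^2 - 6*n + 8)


(1) = r^5 - 25*r^4 + 222*r^3 - 800*r^2 + 896*r
(2) = 2*v^4 + 16*v^3 + 2*v^2 + 16*v
(3) = 2*o^2 - 11*o - 27
(4) = 2*n^2 - 8*n - 16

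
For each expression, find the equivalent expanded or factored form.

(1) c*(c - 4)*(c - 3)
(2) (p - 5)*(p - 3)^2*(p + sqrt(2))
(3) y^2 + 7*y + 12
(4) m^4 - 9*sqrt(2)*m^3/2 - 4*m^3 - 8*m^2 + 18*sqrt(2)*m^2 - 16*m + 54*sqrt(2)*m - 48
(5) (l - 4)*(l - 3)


(1) = c^3 - 7*c^2 + 12*c
(2) = p^4 - 11*p^3 + sqrt(2)*p^3 - 11*sqrt(2)*p^2 + 39*p^2 - 45*p + 39*sqrt(2)*p - 45*sqrt(2)
(3) = (y + 3)*(y + 4)
(4) = (m - 6)*(m + 2)*(m - 4*sqrt(2))*(m - sqrt(2)/2)
(5) = l^2 - 7*l + 12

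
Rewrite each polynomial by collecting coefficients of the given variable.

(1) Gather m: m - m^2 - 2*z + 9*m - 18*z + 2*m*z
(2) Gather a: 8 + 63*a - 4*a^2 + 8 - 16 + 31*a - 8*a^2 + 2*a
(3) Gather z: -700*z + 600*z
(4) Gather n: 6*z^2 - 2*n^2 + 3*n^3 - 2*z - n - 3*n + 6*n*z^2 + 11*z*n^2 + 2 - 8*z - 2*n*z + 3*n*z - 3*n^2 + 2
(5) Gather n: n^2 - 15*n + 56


(1) = -m^2 + m*(2*z + 10) - 20*z
(2) = -12*a^2 + 96*a
(3) = -100*z
(4) = 3*n^3 + n^2*(11*z - 5) + n*(6*z^2 + z - 4) + 6*z^2 - 10*z + 4
(5) = n^2 - 15*n + 56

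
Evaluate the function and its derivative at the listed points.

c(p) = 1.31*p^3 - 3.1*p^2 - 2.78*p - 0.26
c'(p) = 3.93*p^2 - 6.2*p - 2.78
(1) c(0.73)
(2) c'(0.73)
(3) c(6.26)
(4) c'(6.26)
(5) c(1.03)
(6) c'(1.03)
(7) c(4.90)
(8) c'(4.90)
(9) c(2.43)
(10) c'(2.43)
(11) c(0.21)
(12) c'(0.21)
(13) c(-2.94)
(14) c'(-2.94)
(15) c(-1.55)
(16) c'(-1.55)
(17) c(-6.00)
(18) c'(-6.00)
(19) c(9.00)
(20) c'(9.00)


(1) = -3.43
(2) = -5.21
(3) = 182.22
(4) = 112.42
(5) = -4.98
(6) = -5.00
(7) = 65.81
(8) = 61.20
(9) = -6.52
(10) = 5.36
(11) = -0.97
(12) = -3.91
(13) = -52.17
(14) = 49.42
(15) = -8.28
(16) = 16.27
(17) = -378.14
(18) = 175.90
(19) = 678.61
(20) = 259.75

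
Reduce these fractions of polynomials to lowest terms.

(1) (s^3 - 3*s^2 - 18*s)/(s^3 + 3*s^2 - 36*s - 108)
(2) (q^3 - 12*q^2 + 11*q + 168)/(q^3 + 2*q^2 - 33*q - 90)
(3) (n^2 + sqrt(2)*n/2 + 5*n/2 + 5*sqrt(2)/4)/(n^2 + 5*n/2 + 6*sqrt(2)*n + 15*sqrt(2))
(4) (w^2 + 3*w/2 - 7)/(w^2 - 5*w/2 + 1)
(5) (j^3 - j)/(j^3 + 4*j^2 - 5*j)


(1) = s/(s + 6)
(2) = (q^2 - 15*q + 56)/(q^2 - q - 30)
(3) = (8*n + 4*sqrt(2))/(8*n + 48*sqrt(2))
(4) = (2*w + 7)/(2*w - 1)
(5) = (j + 1)/(j + 5)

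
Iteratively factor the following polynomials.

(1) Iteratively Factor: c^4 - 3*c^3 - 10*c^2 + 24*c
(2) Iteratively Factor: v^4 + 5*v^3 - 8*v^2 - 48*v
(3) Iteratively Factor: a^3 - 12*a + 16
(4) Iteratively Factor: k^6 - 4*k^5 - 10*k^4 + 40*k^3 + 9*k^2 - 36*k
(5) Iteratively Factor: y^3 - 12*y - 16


(1) = (c)*(c^3 - 3*c^2 - 10*c + 24) = c*(c + 3)*(c^2 - 6*c + 8) = c*(c - 2)*(c + 3)*(c - 4)
(2) = (v)*(v^3 + 5*v^2 - 8*v - 48) = v*(v + 4)*(v^2 + v - 12) = v*(v + 4)^2*(v - 3)
(3) = (a + 4)*(a^2 - 4*a + 4) = (a - 2)*(a + 4)*(a - 2)
(4) = (k - 1)*(k^5 - 3*k^4 - 13*k^3 + 27*k^2 + 36*k) = (k - 1)*(k + 1)*(k^4 - 4*k^3 - 9*k^2 + 36*k) = k*(k - 1)*(k + 1)*(k^3 - 4*k^2 - 9*k + 36) = k*(k - 4)*(k - 1)*(k + 1)*(k^2 - 9) = k*(k - 4)*(k - 1)*(k + 1)*(k + 3)*(k - 3)
(5) = (y + 2)*(y^2 - 2*y - 8) = (y - 4)*(y + 2)*(y + 2)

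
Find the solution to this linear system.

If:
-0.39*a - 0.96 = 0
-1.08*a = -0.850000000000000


Then:
No Solution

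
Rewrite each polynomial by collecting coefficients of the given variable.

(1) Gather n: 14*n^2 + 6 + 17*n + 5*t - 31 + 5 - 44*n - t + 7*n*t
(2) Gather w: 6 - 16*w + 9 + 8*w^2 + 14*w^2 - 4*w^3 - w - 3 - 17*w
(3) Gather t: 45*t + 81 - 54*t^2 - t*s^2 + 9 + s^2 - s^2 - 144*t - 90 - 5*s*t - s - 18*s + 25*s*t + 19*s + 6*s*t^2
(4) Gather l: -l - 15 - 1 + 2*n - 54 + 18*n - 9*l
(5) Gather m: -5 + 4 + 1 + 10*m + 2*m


(1) = 14*n^2 + n*(7*t - 27) + 4*t - 20
(2) = -4*w^3 + 22*w^2 - 34*w + 12
(3) = t^2*(6*s - 54) + t*(-s^2 + 20*s - 99)
(4) = -10*l + 20*n - 70
(5) = 12*m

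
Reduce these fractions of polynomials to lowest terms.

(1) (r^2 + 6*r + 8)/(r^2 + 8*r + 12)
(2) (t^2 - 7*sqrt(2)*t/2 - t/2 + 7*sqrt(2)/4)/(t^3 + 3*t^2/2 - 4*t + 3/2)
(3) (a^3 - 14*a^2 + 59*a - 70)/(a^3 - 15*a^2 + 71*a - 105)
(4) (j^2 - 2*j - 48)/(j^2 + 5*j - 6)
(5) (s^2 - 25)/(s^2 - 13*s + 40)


(1) = (r + 4)/(r + 6)
(2) = (8*t - 28*sqrt(2))/(8*t^2 + 16*t - 24)
(3) = (a - 2)/(a - 3)
(4) = (j - 8)/(j - 1)
(5) = (s + 5)/(s - 8)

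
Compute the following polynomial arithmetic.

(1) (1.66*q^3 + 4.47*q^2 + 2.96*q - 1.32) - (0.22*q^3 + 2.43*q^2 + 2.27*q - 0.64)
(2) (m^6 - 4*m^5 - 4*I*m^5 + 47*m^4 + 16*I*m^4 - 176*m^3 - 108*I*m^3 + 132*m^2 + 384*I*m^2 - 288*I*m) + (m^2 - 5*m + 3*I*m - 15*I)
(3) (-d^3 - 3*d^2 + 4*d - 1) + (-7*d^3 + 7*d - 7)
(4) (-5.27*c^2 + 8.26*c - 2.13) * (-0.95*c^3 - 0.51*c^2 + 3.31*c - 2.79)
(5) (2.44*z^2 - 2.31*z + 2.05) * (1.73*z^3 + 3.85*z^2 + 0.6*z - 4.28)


(1) = 1.44*q^3 + 2.04*q^2 + 0.69*q - 0.68
(2) = m^6 - 4*m^5 - 4*I*m^5 + 47*m^4 + 16*I*m^4 - 176*m^3 - 108*I*m^3 + 133*m^2 + 384*I*m^2 - 5*m - 285*I*m - 15*I
(3) = -8*d^3 - 3*d^2 + 11*d - 8
(4) = 5.0065*c^5 - 5.1593*c^4 - 19.6328*c^3 + 43.1302*c^2 - 30.0957*c + 5.9427
(5) = 4.2212*z^5 + 5.3977*z^4 - 3.883*z^3 - 3.9367*z^2 + 11.1168*z - 8.774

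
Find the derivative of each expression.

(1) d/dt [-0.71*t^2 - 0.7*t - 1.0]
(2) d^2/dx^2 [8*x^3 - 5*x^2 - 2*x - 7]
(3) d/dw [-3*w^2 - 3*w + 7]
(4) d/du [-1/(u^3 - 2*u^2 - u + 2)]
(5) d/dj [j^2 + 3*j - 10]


(1) = -1.42*t - 0.7
(2) = 48*x - 10
(3) = -6*w - 3
(4) = (3*u^2 - 4*u - 1)/(u^3 - 2*u^2 - u + 2)^2
(5) = 2*j + 3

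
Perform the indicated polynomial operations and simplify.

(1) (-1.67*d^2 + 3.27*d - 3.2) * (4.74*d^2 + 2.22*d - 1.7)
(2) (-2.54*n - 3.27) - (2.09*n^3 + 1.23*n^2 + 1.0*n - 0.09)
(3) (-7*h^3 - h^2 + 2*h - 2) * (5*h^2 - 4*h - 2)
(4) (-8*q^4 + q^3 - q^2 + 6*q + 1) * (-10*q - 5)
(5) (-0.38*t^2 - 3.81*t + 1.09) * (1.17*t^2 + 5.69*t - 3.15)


(1) = -7.9158*d^4 + 11.7924*d^3 - 5.0696*d^2 - 12.663*d + 5.44
(2) = -2.09*n^3 - 1.23*n^2 - 3.54*n - 3.18
(3) = -35*h^5 + 23*h^4 + 28*h^3 - 16*h^2 + 4*h + 4
(4) = 80*q^5 + 30*q^4 + 5*q^3 - 55*q^2 - 40*q - 5
(5) = -0.4446*t^4 - 6.6199*t^3 - 19.2066*t^2 + 18.2036*t - 3.4335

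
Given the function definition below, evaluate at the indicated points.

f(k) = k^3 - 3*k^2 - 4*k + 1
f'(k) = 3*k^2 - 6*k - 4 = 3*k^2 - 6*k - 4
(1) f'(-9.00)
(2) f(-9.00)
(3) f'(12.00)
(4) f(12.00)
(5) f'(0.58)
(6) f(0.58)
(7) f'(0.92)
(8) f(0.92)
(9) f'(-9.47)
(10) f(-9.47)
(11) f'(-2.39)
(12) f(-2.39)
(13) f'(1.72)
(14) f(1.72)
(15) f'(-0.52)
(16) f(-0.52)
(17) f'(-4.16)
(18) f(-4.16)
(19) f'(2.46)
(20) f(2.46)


(1) = 293.00
(2) = -935.00
(3) = 356.00
(4) = 1249.00
(5) = -6.47
(6) = -2.13
(7) = -6.98
(8) = -4.44
(9) = 321.86
(10) = -1079.44
(11) = 27.48
(12) = -20.23
(13) = -5.44
(14) = -9.67
(15) = -0.07
(16) = 2.13
(17) = 72.88
(18) = -106.27
(19) = -0.61
(20) = -12.11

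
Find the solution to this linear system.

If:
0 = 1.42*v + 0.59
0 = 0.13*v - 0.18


Then:
No Solution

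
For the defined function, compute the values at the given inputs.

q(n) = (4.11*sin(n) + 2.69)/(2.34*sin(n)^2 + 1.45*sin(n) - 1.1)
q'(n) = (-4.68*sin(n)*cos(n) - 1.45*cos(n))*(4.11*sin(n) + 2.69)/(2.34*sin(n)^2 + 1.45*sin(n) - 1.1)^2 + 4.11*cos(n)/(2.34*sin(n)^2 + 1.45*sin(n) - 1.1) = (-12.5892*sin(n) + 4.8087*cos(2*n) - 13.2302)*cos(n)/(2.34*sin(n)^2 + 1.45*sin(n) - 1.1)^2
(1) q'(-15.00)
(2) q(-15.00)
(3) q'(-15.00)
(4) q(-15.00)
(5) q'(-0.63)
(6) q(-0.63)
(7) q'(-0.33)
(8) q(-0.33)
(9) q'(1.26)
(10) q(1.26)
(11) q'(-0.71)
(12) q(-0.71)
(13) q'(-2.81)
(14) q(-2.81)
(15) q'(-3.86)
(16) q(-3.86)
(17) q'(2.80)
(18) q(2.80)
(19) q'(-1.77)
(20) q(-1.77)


(1) = 2.95
(2) = -0.02
(3) = 2.95
(4) = -0.02
(5) = -2.69
(6) = -0.24
(7) = -2.89
(8) = -1.03
(9) = -1.54
(10) = 2.75
(11) = -2.95
(12) = -0.01
(13) = 2.88
(14) = -1.02
(15) = 20.85
(16) = 6.22
(17) = 104.51
(18) = -11.56
(19) = 14.14
(20) = 4.90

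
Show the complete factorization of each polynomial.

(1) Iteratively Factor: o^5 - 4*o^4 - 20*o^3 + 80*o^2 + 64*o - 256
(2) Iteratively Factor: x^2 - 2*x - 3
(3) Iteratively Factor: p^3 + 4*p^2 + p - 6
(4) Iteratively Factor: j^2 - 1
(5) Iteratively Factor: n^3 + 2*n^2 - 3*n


(1) = (o - 4)*(o^4 - 20*o^2 + 64) = (o - 4)*(o + 2)*(o^3 - 2*o^2 - 16*o + 32) = (o - 4)^2*(o + 2)*(o^2 + 2*o - 8) = (o - 4)^2*(o - 2)*(o + 2)*(o + 4)
(2) = (x + 1)*(x - 3)
(3) = (p + 2)*(p^2 + 2*p - 3) = (p - 1)*(p + 2)*(p + 3)
(4) = (j + 1)*(j - 1)
(5) = (n + 3)*(n^2 - n) = (n - 1)*(n + 3)*(n)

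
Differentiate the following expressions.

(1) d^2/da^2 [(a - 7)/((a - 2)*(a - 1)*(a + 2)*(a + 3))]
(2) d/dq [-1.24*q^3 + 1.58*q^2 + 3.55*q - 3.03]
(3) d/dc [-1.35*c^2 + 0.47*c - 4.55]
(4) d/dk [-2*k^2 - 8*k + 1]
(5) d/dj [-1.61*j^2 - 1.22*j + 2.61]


(1) = 2*(6*a^7 - 54*a^6 - 219*a^5 + 255*a^4 + 841*a^3 - 333*a^2 - 420*a - 940)/(a^12 + 6*a^11 - 9*a^10 - 100*a^9 + 3*a^8 + 678*a^7 + 161*a^6 - 2376*a^5 - 300*a^4 + 4384*a^3 - 720*a^2 - 3456*a + 1728)
(2) = -3.72*q^2 + 3.16*q + 3.55
(3) = 0.47 - 2.7*c
(4) = -4*k - 8
(5) = -3.22*j - 1.22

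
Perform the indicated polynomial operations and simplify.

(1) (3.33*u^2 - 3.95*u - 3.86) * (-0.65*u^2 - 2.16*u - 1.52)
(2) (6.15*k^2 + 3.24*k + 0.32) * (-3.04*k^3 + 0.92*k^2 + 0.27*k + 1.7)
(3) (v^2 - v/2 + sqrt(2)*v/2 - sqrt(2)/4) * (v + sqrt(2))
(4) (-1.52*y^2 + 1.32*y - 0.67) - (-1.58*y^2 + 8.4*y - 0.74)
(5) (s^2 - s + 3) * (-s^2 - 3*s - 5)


(1) = -2.1645*u^4 - 4.6253*u^3 + 5.9794*u^2 + 14.3416*u + 5.8672
(2) = -18.696*k^5 - 4.1916*k^4 + 3.6685*k^3 + 11.6242*k^2 + 5.5944*k + 0.544
(3) = v^3 - v^2/2 + 3*sqrt(2)*v^2/2 - 3*sqrt(2)*v/4 + v - 1/2
(4) = 0.06*y^2 - 7.08*y + 0.07
(5) = -s^4 - 2*s^3 - 5*s^2 - 4*s - 15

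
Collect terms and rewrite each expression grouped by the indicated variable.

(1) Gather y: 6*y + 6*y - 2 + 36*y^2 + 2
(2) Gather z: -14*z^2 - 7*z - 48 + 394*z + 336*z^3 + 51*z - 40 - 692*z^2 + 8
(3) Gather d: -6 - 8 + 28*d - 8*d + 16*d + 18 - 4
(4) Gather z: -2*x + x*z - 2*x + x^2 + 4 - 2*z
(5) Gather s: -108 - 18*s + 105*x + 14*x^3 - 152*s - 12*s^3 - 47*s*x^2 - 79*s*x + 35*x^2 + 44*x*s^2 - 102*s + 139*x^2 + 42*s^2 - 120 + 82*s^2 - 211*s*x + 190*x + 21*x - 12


(1) = 36*y^2 + 12*y
(2) = 336*z^3 - 706*z^2 + 438*z - 80
(3) = 36*d
(4) = x^2 - 4*x + z*(x - 2) + 4
(5) = -12*s^3 + s^2*(44*x + 124) + s*(-47*x^2 - 290*x - 272) + 14*x^3 + 174*x^2 + 316*x - 240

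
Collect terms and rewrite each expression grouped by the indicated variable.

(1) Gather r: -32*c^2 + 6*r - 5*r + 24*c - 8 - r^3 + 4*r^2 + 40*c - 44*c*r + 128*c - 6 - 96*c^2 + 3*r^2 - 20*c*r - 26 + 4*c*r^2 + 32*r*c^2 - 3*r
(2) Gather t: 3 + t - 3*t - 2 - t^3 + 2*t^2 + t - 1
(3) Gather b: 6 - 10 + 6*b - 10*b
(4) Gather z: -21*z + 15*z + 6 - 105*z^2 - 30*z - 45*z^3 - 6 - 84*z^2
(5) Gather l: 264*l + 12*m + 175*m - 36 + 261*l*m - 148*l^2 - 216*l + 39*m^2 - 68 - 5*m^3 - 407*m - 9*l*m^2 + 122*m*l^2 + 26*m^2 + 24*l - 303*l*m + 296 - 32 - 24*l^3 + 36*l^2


(1) = -128*c^2 + 192*c - r^3 + r^2*(4*c + 7) + r*(32*c^2 - 64*c - 2) - 40
(2) = -t^3 + 2*t^2 - t
(3) = -4*b - 4
(4) = -45*z^3 - 189*z^2 - 36*z
(5) = -24*l^3 + l^2*(122*m - 112) + l*(-9*m^2 - 42*m + 72) - 5*m^3 + 65*m^2 - 220*m + 160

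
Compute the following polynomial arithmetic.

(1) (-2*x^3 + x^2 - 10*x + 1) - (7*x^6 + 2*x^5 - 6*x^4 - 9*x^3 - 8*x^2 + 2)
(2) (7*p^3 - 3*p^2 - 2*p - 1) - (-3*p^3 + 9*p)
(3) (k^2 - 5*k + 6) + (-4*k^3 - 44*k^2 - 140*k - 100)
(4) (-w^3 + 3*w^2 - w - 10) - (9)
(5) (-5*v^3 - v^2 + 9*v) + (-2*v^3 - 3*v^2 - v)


(1) = -7*x^6 - 2*x^5 + 6*x^4 + 7*x^3 + 9*x^2 - 10*x - 1
(2) = 10*p^3 - 3*p^2 - 11*p - 1
(3) = -4*k^3 - 43*k^2 - 145*k - 94
(4) = -w^3 + 3*w^2 - w - 19
(5) = -7*v^3 - 4*v^2 + 8*v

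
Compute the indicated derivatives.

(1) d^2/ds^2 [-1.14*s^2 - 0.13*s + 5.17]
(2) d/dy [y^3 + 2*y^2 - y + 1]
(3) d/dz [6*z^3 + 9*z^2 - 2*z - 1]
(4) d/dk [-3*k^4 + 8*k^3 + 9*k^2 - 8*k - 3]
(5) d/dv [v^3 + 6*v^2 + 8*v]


(1) = -2.28000000000000
(2) = 3*y^2 + 4*y - 1
(3) = 18*z^2 + 18*z - 2
(4) = -12*k^3 + 24*k^2 + 18*k - 8
(5) = 3*v^2 + 12*v + 8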